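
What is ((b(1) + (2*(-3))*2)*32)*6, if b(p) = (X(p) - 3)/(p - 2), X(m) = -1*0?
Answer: -1728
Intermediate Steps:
X(m) = 0
b(p) = -3/(-2 + p) (b(p) = (0 - 3)/(p - 2) = -3/(-2 + p))
((b(1) + (2*(-3))*2)*32)*6 = ((-3/(-2 + 1) + (2*(-3))*2)*32)*6 = ((-3/(-1) - 6*2)*32)*6 = ((-3*(-1) - 12)*32)*6 = ((3 - 12)*32)*6 = -9*32*6 = -288*6 = -1728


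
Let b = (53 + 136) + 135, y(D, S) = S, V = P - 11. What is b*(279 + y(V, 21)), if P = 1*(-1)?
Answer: 97200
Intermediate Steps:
P = -1
V = -12 (V = -1 - 11 = -12)
b = 324 (b = 189 + 135 = 324)
b*(279 + y(V, 21)) = 324*(279 + 21) = 324*300 = 97200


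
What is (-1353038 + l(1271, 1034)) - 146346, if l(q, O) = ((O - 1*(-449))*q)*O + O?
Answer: 1947481012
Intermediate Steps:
l(q, O) = O + O*q*(449 + O) (l(q, O) = ((O + 449)*q)*O + O = ((449 + O)*q)*O + O = (q*(449 + O))*O + O = O*q*(449 + O) + O = O + O*q*(449 + O))
(-1353038 + l(1271, 1034)) - 146346 = (-1353038 + 1034*(1 + 449*1271 + 1034*1271)) - 146346 = (-1353038 + 1034*(1 + 570679 + 1314214)) - 146346 = (-1353038 + 1034*1884894) - 146346 = (-1353038 + 1948980396) - 146346 = 1947627358 - 146346 = 1947481012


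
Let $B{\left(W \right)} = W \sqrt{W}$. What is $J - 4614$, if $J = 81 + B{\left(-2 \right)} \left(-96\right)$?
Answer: $-4533 + 192 i \sqrt{2} \approx -4533.0 + 271.53 i$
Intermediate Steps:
$B{\left(W \right)} = W^{\frac{3}{2}}$
$J = 81 + 192 i \sqrt{2}$ ($J = 81 + \left(-2\right)^{\frac{3}{2}} \left(-96\right) = 81 + - 2 i \sqrt{2} \left(-96\right) = 81 + 192 i \sqrt{2} \approx 81.0 + 271.53 i$)
$J - 4614 = \left(81 + 192 i \sqrt{2}\right) - 4614 = -4533 + 192 i \sqrt{2}$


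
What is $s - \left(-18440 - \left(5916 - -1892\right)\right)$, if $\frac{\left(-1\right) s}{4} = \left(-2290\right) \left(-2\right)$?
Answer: $7928$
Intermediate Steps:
$s = -18320$ ($s = - 4 \left(\left(-2290\right) \left(-2\right)\right) = \left(-4\right) 4580 = -18320$)
$s - \left(-18440 - \left(5916 - -1892\right)\right) = -18320 - \left(-18440 - \left(5916 - -1892\right)\right) = -18320 - \left(-18440 - \left(5916 + 1892\right)\right) = -18320 - \left(-18440 - 7808\right) = -18320 - -26248 = -18320 + 26248 = 7928$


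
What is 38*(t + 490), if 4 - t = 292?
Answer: 7676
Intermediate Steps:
t = -288 (t = 4 - 1*292 = 4 - 292 = -288)
38*(t + 490) = 38*(-288 + 490) = 38*202 = 7676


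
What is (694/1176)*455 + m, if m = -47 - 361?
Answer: -11717/84 ≈ -139.49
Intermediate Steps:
m = -408
(694/1176)*455 + m = (694/1176)*455 - 408 = (694*(1/1176))*455 - 408 = (347/588)*455 - 408 = 22555/84 - 408 = -11717/84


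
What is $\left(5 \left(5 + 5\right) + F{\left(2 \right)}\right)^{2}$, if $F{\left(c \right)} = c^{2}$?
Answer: $2916$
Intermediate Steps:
$\left(5 \left(5 + 5\right) + F{\left(2 \right)}\right)^{2} = \left(5 \left(5 + 5\right) + 2^{2}\right)^{2} = \left(5 \cdot 10 + 4\right)^{2} = \left(50 + 4\right)^{2} = 54^{2} = 2916$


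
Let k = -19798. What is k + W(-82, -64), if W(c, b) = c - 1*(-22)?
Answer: -19858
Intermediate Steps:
W(c, b) = 22 + c (W(c, b) = c + 22 = 22 + c)
k + W(-82, -64) = -19798 + (22 - 82) = -19798 - 60 = -19858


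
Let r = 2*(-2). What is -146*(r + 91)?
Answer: -12702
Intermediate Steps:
r = -4
-146*(r + 91) = -146*(-4 + 91) = -146*87 = -12702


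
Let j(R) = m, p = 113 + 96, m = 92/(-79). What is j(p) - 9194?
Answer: -726418/79 ≈ -9195.2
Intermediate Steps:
m = -92/79 (m = 92*(-1/79) = -92/79 ≈ -1.1646)
p = 209
j(R) = -92/79
j(p) - 9194 = -92/79 - 9194 = -726418/79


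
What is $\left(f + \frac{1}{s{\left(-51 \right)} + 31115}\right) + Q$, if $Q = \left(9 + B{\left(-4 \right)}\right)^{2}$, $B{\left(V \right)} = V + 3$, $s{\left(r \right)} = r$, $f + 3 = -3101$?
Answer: $- \frac{94434559}{31064} \approx -3040.0$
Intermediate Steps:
$f = -3104$ ($f = -3 - 3101 = -3104$)
$B{\left(V \right)} = 3 + V$
$Q = 64$ ($Q = \left(9 + \left(3 - 4\right)\right)^{2} = \left(9 - 1\right)^{2} = 8^{2} = 64$)
$\left(f + \frac{1}{s{\left(-51 \right)} + 31115}\right) + Q = \left(-3104 + \frac{1}{-51 + 31115}\right) + 64 = \left(-3104 + \frac{1}{31064}\right) + 64 = - \frac{96422655}{31064} + 64 = - \frac{94434559}{31064}$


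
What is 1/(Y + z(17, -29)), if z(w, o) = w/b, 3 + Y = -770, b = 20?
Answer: -20/15443 ≈ -0.0012951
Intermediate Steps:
Y = -773 (Y = -3 - 770 = -773)
z(w, o) = w/20
1/(Y + z(17, -29)) = 1/(-773 + (1/20)*17) = 1/(-773 + 17/20) = 1/(-15443/20) = -20/15443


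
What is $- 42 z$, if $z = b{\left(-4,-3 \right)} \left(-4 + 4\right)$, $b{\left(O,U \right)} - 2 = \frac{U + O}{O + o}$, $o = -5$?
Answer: $0$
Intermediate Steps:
$b{\left(O,U \right)} = 2 + \frac{O + U}{-5 + O}$ ($b{\left(O,U \right)} = 2 + \frac{U + O}{O - 5} = 2 + \frac{O + U}{-5 + O}$)
$z = 0$ ($z = \frac{-10 - 3 + 3 \left(-4\right)}{-5 - 4} \left(-4 + 4\right) = \frac{-10 - 3 - 12}{-9} \cdot 0 = \left(- \frac{1}{9}\right) \left(-25\right) 0 = \frac{25}{9} \cdot 0 = 0$)
$- 42 z = \left(-42\right) 0 = 0$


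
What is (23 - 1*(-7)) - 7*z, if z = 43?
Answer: -271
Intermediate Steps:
(23 - 1*(-7)) - 7*z = (23 - 1*(-7)) - 7*43 = (23 + 7) - 301 = 30 - 301 = -271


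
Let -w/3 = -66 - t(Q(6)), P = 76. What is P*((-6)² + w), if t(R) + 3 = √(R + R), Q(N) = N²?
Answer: 17100 + 1368*√2 ≈ 19035.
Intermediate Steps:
t(R) = -3 + √2*√R (t(R) = -3 + √(R + R) = -3 + √(2*R) = -3 + √2*√R)
w = 189 + 18*√2 (w = -3*(-66 - (-3 + √2*√(6²))) = -3*(-66 - (-3 + √2*√36)) = -3*(-66 - (-3 + √2*6)) = -3*(-66 - (-3 + 6*√2)) = -3*(-66 + (3 - 6*√2)) = -3*(-63 - 6*√2) = 189 + 18*√2 ≈ 214.46)
P*((-6)² + w) = 76*((-6)² + (189 + 18*√2)) = 76*(36 + (189 + 18*√2)) = 76*(225 + 18*√2) = 17100 + 1368*√2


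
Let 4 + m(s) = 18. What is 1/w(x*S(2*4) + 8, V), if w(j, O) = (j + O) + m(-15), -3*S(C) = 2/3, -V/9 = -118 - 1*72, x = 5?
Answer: 9/15578 ≈ 0.00057774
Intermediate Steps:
V = 1710 (V = -9*(-118 - 1*72) = -9*(-118 - 72) = -9*(-190) = 1710)
m(s) = 14 (m(s) = -4 + 18 = 14)
S(C) = -2/9 (S(C) = -2/(3*3) = -1/3*2/3 = -2/9)
w(j, O) = 14 + O + j (w(j, O) = (j + O) + 14 = (O + j) + 14 = 14 + O + j)
1/w(x*S(2*4) + 8, V) = 1/(14 + 1710 + (5*(-2/9) + 8)) = 1/(14 + 1710 + (-10/9 + 8)) = 1/(14 + 1710 + 62/9) = 1/(15578/9) = 9/15578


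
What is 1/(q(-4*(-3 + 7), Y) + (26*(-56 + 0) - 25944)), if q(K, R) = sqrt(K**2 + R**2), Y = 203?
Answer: -5480/150143707 - sqrt(41465)/750718535 ≈ -3.6770e-5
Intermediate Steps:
1/(q(-4*(-3 + 7), Y) + (26*(-56 + 0) - 25944)) = 1/(sqrt((-4*(-3 + 7))**2 + 203**2) + (26*(-56 + 0) - 25944)) = 1/(sqrt((-4*4)**2 + 41209) + (26*(-56) - 25944)) = 1/(sqrt((-16)**2 + 41209) + (-1456 - 25944)) = 1/(sqrt(256 + 41209) - 27400) = 1/(sqrt(41465) - 27400) = 1/(-27400 + sqrt(41465))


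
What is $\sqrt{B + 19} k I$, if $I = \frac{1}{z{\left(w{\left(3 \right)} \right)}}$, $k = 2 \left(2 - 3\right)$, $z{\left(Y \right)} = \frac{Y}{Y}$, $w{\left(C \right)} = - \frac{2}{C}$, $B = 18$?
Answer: $- 2 \sqrt{37} \approx -12.166$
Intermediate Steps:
$z{\left(Y \right)} = 1$
$k = -2$ ($k = 2 \left(-1\right) = -2$)
$I = 1$ ($I = 1^{-1} = 1$)
$\sqrt{B + 19} k I = \sqrt{18 + 19} \left(-2\right) 1 = \sqrt{37} \left(-2\right) 1 = - 2 \sqrt{37} \cdot 1 = - 2 \sqrt{37}$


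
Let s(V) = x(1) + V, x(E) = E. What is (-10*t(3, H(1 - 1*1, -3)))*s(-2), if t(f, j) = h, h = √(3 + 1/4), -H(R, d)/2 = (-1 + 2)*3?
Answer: 5*√13 ≈ 18.028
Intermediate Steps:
s(V) = 1 + V
H(R, d) = -6 (H(R, d) = -2*(-1 + 2)*3 = -2*3 = -6)
h = √13/2 (h = √(3 + ¼) = √(13/4) = √13/2 ≈ 1.8028)
t(f, j) = √13/2
(-10*t(3, H(1 - 1*1, -3)))*s(-2) = (-5*√13)*(1 - 2) = -5*√13*(-1) = 5*√13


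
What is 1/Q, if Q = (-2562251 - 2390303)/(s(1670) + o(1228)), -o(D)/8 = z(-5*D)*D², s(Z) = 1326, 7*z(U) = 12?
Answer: 72378591/17333939 ≈ 4.1755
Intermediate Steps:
z(U) = 12/7 (z(U) = (⅐)*12 = 12/7)
o(D) = -96*D²/7
Q = 17333939/72378591 (Q = (-2562251 - 2390303)/(1326 - 96/7*1228²) = -4952554/(1326 - 96/7*1507984) = -4952554/(1326 - 144766464/7) = -4952554/(-144757182/7) = -4952554*(-7/144757182) = 17333939/72378591 ≈ 0.23949)
1/Q = 1/(17333939/72378591) = 72378591/17333939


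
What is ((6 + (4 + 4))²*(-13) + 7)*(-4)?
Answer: 10164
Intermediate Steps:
((6 + (4 + 4))²*(-13) + 7)*(-4) = ((6 + 8)²*(-13) + 7)*(-4) = (14²*(-13) + 7)*(-4) = (196*(-13) + 7)*(-4) = (-2548 + 7)*(-4) = -2541*(-4) = 10164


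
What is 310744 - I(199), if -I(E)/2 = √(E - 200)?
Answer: 310744 + 2*I ≈ 3.1074e+5 + 2.0*I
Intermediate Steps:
I(E) = -2*√(-200 + E) (I(E) = -2*√(E - 200) = -2*√(-200 + E))
310744 - I(199) = 310744 - (-2)*√(-200 + 199) = 310744 - (-2)*√(-1) = 310744 - (-2)*I = 310744 + 2*I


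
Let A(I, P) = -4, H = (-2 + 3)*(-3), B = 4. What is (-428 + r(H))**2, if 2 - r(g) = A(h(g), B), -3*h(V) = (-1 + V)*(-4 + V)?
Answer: 178084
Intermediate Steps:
H = -3 (H = 1*(-3) = -3)
h(V) = -(-1 + V)*(-4 + V)/3
r(g) = 6 (r(g) = 2 - 1*(-4) = 2 + 4 = 6)
(-428 + r(H))**2 = (-428 + 6)**2 = (-422)**2 = 178084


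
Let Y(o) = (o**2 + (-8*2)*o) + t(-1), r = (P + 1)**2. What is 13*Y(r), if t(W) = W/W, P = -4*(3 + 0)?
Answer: 165178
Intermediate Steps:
P = -12 (P = -4*3 = -12)
t(W) = 1
r = 121 (r = (-12 + 1)**2 = (-11)**2 = 121)
Y(o) = 1 + o**2 - 16*o (Y(o) = (o**2 + (-8*2)*o) + 1 = (o**2 - 16*o) + 1 = 1 + o**2 - 16*o)
13*Y(r) = 13*(1 + 121**2 - 16*121) = 13*(1 + 14641 - 1936) = 13*12706 = 165178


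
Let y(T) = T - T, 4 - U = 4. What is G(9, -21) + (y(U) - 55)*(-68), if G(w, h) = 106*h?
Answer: 1514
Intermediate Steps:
U = 0 (U = 4 - 1*4 = 4 - 4 = 0)
y(T) = 0
G(9, -21) + (y(U) - 55)*(-68) = 106*(-21) + (0 - 55)*(-68) = -2226 - 55*(-68) = -2226 + 3740 = 1514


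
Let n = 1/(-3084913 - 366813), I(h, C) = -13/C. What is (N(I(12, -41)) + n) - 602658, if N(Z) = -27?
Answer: -2080303484311/3451726 ≈ -6.0269e+5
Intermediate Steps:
n = -1/3451726 (n = 1/(-3451726) = -1/3451726 ≈ -2.8971e-7)
(N(I(12, -41)) + n) - 602658 = (-27 - 1/3451726) - 602658 = -93196603/3451726 - 602658 = -2080303484311/3451726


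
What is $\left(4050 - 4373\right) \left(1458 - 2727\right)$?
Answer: $409887$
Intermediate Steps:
$\left(4050 - 4373\right) \left(1458 - 2727\right) = \left(-323\right) \left(-1269\right) = 409887$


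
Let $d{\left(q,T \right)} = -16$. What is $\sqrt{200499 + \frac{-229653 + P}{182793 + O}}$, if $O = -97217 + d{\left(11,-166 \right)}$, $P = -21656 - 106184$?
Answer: $\frac{\sqrt{366931267296330}}{42780} \approx 447.77$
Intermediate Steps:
$P = -127840$
$O = -97233$ ($O = -97217 - 16 = -97233$)
$\sqrt{200499 + \frac{-229653 + P}{182793 + O}} = \sqrt{200499 + \frac{-229653 - 127840}{182793 - 97233}} = \sqrt{200499 - \frac{357493}{85560}} = \sqrt{\frac{17154336947}{85560}} = \frac{\sqrt{366931267296330}}{42780}$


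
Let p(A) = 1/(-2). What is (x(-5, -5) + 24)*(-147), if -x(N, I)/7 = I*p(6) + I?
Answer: -12201/2 ≈ -6100.5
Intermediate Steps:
p(A) = -½
x(N, I) = -7*I/2 (x(N, I) = -7*(I*(-½) + I) = -7*(-I/2 + I) = -7*I/2)
(x(-5, -5) + 24)*(-147) = (-7/2*(-5) + 24)*(-147) = (35/2 + 24)*(-147) = (83/2)*(-147) = -12201/2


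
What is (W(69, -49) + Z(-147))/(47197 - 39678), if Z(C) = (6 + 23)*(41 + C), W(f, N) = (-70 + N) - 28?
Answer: -3221/7519 ≈ -0.42838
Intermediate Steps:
W(f, N) = -98 + N
Z(C) = 1189 + 29*C (Z(C) = 29*(41 + C) = 1189 + 29*C)
(W(69, -49) + Z(-147))/(47197 - 39678) = ((-98 - 49) + (1189 + 29*(-147)))/(47197 - 39678) = (-147 + (1189 - 4263))/7519 = (-147 - 3074)*(1/7519) = -3221*1/7519 = -3221/7519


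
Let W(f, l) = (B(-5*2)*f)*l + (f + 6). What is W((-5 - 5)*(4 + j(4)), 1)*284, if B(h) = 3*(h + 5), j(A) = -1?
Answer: 120984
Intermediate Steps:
B(h) = 15 + 3*h (B(h) = 3*(5 + h) = 15 + 3*h)
W(f, l) = 6 + f - 15*f*l (W(f, l) = ((15 + 3*(-5*2))*f)*l + (f + 6) = ((15 + 3*(-10))*f)*l + (6 + f) = ((15 - 30)*f)*l + (6 + f) = (-15*f)*l + (6 + f) = -15*f*l + (6 + f) = 6 + f - 15*f*l)
W((-5 - 5)*(4 + j(4)), 1)*284 = (6 + (-5 - 5)*(4 - 1) - 15*(-5 - 5)*(4 - 1)*1)*284 = (6 - 10*3 - 15*(-10*3)*1)*284 = (6 - 30 - 15*(-30)*1)*284 = (6 - 30 + 450)*284 = 426*284 = 120984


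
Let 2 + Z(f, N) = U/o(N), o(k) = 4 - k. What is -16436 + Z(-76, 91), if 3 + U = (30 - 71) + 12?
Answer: -1430074/87 ≈ -16438.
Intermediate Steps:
U = -32 (U = -3 + ((30 - 71) + 12) = -3 + (-41 + 12) = -3 - 29 = -32)
Z(f, N) = -2 - 32/(4 - N)
-16436 + Z(-76, 91) = -16436 + 2*(20 - 1*91)/(-4 + 91) = -16436 + 2*(20 - 91)/87 = -16436 + 2*(1/87)*(-71) = -16436 - 142/87 = -1430074/87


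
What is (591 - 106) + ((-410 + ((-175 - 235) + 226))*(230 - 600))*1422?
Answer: 312527645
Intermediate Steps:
(591 - 106) + ((-410 + ((-175 - 235) + 226))*(230 - 600))*1422 = 485 + ((-410 + (-410 + 226))*(-370))*1422 = 485 + ((-410 - 184)*(-370))*1422 = 485 - 594*(-370)*1422 = 485 + 219780*1422 = 485 + 312527160 = 312527645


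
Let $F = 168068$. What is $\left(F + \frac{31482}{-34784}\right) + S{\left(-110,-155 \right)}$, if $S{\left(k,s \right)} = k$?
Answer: $\frac{2921109795}{17392} \approx 1.6796 \cdot 10^{5}$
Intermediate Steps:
$\left(F + \frac{31482}{-34784}\right) + S{\left(-110,-155 \right)} = \left(168068 + \frac{31482}{-34784}\right) - 110 = \left(168068 + 31482 \left(- \frac{1}{34784}\right)\right) - 110 = \left(168068 - \frac{15741}{17392}\right) - 110 = \frac{2923022915}{17392} - 110 = \frac{2921109795}{17392}$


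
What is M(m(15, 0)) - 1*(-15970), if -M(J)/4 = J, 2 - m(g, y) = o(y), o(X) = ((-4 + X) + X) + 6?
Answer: 15970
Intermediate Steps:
o(X) = 2 + 2*X (o(X) = (-4 + 2*X) + 6 = 2 + 2*X)
m(g, y) = -2*y (m(g, y) = 2 - (2 + 2*y) = 2 + (-2 - 2*y) = -2*y)
M(J) = -4*J
M(m(15, 0)) - 1*(-15970) = -(-8)*0 - 1*(-15970) = -4*0 + 15970 = 0 + 15970 = 15970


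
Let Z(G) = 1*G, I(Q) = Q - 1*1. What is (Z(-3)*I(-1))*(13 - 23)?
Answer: -60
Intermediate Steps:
I(Q) = -1 + Q (I(Q) = Q - 1 = -1 + Q)
Z(G) = G
(Z(-3)*I(-1))*(13 - 23) = (-3*(-1 - 1))*(13 - 23) = -3*(-2)*(-10) = 6*(-10) = -60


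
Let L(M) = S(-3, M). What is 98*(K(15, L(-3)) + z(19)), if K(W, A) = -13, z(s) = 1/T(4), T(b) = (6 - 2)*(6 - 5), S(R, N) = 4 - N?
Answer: -2499/2 ≈ -1249.5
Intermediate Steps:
T(b) = 4 (T(b) = 4*1 = 4)
L(M) = 4 - M
z(s) = ¼ (z(s) = 1/4 = ¼)
98*(K(15, L(-3)) + z(19)) = 98*(-13 + ¼) = 98*(-51/4) = -2499/2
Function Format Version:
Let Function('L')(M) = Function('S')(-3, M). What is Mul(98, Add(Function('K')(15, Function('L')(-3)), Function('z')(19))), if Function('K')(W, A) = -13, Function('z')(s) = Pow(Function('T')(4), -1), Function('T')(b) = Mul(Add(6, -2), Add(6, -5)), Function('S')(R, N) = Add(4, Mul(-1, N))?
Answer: Rational(-2499, 2) ≈ -1249.5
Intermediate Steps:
Function('T')(b) = 4 (Function('T')(b) = Mul(4, 1) = 4)
Function('L')(M) = Add(4, Mul(-1, M))
Function('z')(s) = Rational(1, 4) (Function('z')(s) = Pow(4, -1) = Rational(1, 4))
Mul(98, Add(Function('K')(15, Function('L')(-3)), Function('z')(19))) = Mul(98, Add(-13, Rational(1, 4))) = Mul(98, Rational(-51, 4)) = Rational(-2499, 2)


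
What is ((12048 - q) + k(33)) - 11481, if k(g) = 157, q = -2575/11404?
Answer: 8259071/11404 ≈ 724.23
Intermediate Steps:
q = -2575/11404 (q = -2575*1/11404 = -2575/11404 ≈ -0.22580)
((12048 - q) + k(33)) - 11481 = ((12048 - 1*(-2575/11404)) + 157) - 11481 = ((12048 + 2575/11404) + 157) - 11481 = (137397967/11404 + 157) - 11481 = 139188395/11404 - 11481 = 8259071/11404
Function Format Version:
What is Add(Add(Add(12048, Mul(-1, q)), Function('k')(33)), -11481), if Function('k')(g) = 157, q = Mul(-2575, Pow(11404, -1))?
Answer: Rational(8259071, 11404) ≈ 724.23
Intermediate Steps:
q = Rational(-2575, 11404) (q = Mul(-2575, Rational(1, 11404)) = Rational(-2575, 11404) ≈ -0.22580)
Add(Add(Add(12048, Mul(-1, q)), Function('k')(33)), -11481) = Add(Add(Add(12048, Mul(-1, Rational(-2575, 11404))), 157), -11481) = Add(Add(Add(12048, Rational(2575, 11404)), 157), -11481) = Add(Add(Rational(137397967, 11404), 157), -11481) = Add(Rational(139188395, 11404), -11481) = Rational(8259071, 11404)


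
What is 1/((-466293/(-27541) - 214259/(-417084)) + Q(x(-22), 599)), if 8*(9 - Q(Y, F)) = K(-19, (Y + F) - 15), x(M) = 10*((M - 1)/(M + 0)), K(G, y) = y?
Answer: -252712029768/12095364932335 ≈ -0.020893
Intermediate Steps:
x(M) = 10*(-1 + M)/M (x(M) = 10*((-1 + M)/M) = 10*(-1 + M)/M)
Q(Y, F) = 87/8 - F/8 - Y/8 (Q(Y, F) = 9 - ((Y + F) - 15)/8 = 9 - ((F + Y) - 15)/8 = 9 - (-15 + F + Y)/8 = 9 + (15/8 - F/8 - Y/8) = 87/8 - F/8 - Y/8)
1/((-466293/(-27541) - 214259/(-417084)) + Q(x(-22), 599)) = 1/((-466293/(-27541) - 214259/(-417084)) + (87/8 - ⅛*599 - (10 - 10/(-22))/8)) = 1/((-466293*(-1/27541) - 214259*(-1/417084)) + (87/8 - 599/8 - (10 - 10*(-1/22))/8)) = 1/((466293/27541 + 214259/417084) + (87/8 - 599/8 - (10 + 5/11)/8)) = 1/(200384256731/11486910444 + (87/8 - 599/8 - ⅛*115/11)) = 1/(200384256731/11486910444 + (87/8 - 599/8 - 115/88)) = 1/(200384256731/11486910444 - 5747/88) = 1/(-12095364932335/252712029768) = -252712029768/12095364932335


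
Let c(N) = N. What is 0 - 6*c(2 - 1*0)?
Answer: -12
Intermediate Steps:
0 - 6*c(2 - 1*0) = 0 - 6*(2 - 1*0) = 0 - 6*(2 + 0) = 0 - 6*2 = 0 - 12 = -12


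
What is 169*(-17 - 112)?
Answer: -21801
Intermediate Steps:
169*(-17 - 112) = 169*(-129) = -21801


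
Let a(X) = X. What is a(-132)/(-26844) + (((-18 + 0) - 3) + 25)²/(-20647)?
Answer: 191325/46187339 ≈ 0.0041424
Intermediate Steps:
a(-132)/(-26844) + (((-18 + 0) - 3) + 25)²/(-20647) = -132/(-26844) + (((-18 + 0) - 3) + 25)²/(-20647) = -132*(-1/26844) + ((-18 - 3) + 25)²*(-1/20647) = 11/2237 + (-21 + 25)²*(-1/20647) = 11/2237 + 4²*(-1/20647) = 11/2237 + 16*(-1/20647) = 11/2237 - 16/20647 = 191325/46187339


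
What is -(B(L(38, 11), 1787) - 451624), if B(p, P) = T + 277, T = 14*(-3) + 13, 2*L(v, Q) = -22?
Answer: 451376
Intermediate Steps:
L(v, Q) = -11 (L(v, Q) = (1/2)*(-22) = -11)
T = -29 (T = -42 + 13 = -29)
B(p, P) = 248 (B(p, P) = -29 + 277 = 248)
-(B(L(38, 11), 1787) - 451624) = -(248 - 451624) = -1*(-451376) = 451376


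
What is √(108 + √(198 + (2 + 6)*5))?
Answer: √(108 + √238) ≈ 11.110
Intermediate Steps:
√(108 + √(198 + (2 + 6)*5)) = √(108 + √(198 + 8*5)) = √(108 + √(198 + 40)) = √(108 + √238)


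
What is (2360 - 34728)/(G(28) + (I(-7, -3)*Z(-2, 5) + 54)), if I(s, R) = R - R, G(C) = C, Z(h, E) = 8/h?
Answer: -16184/41 ≈ -394.73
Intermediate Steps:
I(s, R) = 0
(2360 - 34728)/(G(28) + (I(-7, -3)*Z(-2, 5) + 54)) = (2360 - 34728)/(28 + (0*(8/(-2)) + 54)) = -32368/(28 + (0*(8*(-½)) + 54)) = -32368/(28 + (0*(-4) + 54)) = -32368/(28 + (0 + 54)) = -32368/(28 + 54) = -32368/82 = -32368*1/82 = -16184/41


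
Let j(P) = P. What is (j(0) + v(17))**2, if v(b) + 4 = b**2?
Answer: 81225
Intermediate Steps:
v(b) = -4 + b**2
(j(0) + v(17))**2 = (0 + (-4 + 17**2))**2 = (0 + (-4 + 289))**2 = (0 + 285)**2 = 285**2 = 81225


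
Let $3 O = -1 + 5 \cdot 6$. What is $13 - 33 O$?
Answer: $-306$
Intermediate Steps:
$O = \frac{29}{3}$ ($O = \frac{-1 + 5 \cdot 6}{3} = \frac{-1 + 30}{3} = \frac{1}{3} \cdot 29 = \frac{29}{3} \approx 9.6667$)
$13 - 33 O = 13 - 319 = -306$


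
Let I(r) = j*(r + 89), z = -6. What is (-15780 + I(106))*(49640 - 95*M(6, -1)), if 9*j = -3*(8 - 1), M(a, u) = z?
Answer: -815159350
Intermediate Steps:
M(a, u) = -6
j = -7/3 (j = (-3*(8 - 1))/9 = (-3*7)/9 = (⅑)*(-21) = -7/3 ≈ -2.3333)
I(r) = -623/3 - 7*r/3 (I(r) = -7*(r + 89)/3 = -7*(89 + r)/3 = -623/3 - 7*r/3)
(-15780 + I(106))*(49640 - 95*M(6, -1)) = (-15780 + (-623/3 - 7/3*106))*(49640 - 95*(-6)) = (-15780 + (-623/3 - 742/3))*(49640 + 570) = (-15780 - 455)*50210 = -16235*50210 = -815159350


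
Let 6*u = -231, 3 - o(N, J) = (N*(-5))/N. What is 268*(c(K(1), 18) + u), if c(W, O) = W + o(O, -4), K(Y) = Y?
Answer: -7906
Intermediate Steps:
o(N, J) = 8 (o(N, J) = 3 - N*(-5)/N = 3 - (-5*N)/N = 3 - 1*(-5) = 3 + 5 = 8)
c(W, O) = 8 + W (c(W, O) = W + 8 = 8 + W)
u = -77/2 (u = (1/6)*(-231) = -77/2 ≈ -38.500)
268*(c(K(1), 18) + u) = 268*((8 + 1) - 77/2) = 268*(9 - 77/2) = 268*(-59/2) = -7906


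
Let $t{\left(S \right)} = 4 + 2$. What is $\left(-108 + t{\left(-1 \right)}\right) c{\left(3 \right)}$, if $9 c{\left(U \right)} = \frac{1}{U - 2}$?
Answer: $- \frac{34}{3} \approx -11.333$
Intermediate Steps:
$t{\left(S \right)} = 6$
$c{\left(U \right)} = \frac{1}{9 \left(-2 + U\right)}$ ($c{\left(U \right)} = \frac{1}{9 \left(U - 2\right)} = \frac{1}{9 \left(-2 + U\right)}$)
$\left(-108 + t{\left(-1 \right)}\right) c{\left(3 \right)} = \left(-108 + 6\right) \frac{1}{9 \left(-2 + 3\right)} = - 102 \frac{1}{9 \cdot 1} = - 102 \cdot \frac{1}{9} \cdot 1 = \left(-102\right) \frac{1}{9} = - \frac{34}{3}$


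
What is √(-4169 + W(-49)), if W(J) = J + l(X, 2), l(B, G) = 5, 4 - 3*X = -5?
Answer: I*√4213 ≈ 64.908*I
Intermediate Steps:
X = 3 (X = 4/3 - ⅓*(-5) = 4/3 + 5/3 = 3)
W(J) = 5 + J (W(J) = J + 5 = 5 + J)
√(-4169 + W(-49)) = √(-4169 + (5 - 49)) = √(-4169 - 44) = √(-4213) = I*√4213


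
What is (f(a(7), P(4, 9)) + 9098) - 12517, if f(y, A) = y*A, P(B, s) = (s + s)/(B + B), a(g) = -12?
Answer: -3446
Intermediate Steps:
P(B, s) = s/B (P(B, s) = (2*s)/((2*B)) = (2*s)*(1/(2*B)) = s/B)
f(y, A) = A*y
(f(a(7), P(4, 9)) + 9098) - 12517 = ((9/4)*(-12) + 9098) - 12517 = (-27 + 9098) - 12517 = 9071 - 12517 = -3446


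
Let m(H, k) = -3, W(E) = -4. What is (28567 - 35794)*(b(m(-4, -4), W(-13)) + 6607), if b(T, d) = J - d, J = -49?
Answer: -47423574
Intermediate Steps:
b(T, d) = -49 - d
(28567 - 35794)*(b(m(-4, -4), W(-13)) + 6607) = (28567 - 35794)*((-49 - 1*(-4)) + 6607) = -7227*((-49 + 4) + 6607) = -7227*(-45 + 6607) = -7227*6562 = -47423574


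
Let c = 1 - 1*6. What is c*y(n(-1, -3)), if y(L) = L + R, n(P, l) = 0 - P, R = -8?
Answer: 35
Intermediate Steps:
c = -5 (c = 1 - 6 = -5)
n(P, l) = -P
y(L) = -8 + L (y(L) = L - 8 = -8 + L)
c*y(n(-1, -3)) = -5*(-8 - 1*(-1)) = -5*(-8 + 1) = -5*(-7) = 35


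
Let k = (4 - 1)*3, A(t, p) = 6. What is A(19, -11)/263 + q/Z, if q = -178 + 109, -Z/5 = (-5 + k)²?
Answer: 18627/21040 ≈ 0.88531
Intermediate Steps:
k = 9 (k = 3*3 = 9)
Z = -80 (Z = -5*(-5 + 9)² = -5*4² = -5*16 = -80)
q = -69
A(19, -11)/263 + q/Z = 6/263 - 69/(-80) = 6*(1/263) - 69*(-1/80) = 6/263 + 69/80 = 18627/21040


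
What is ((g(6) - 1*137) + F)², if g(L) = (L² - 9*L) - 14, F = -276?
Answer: 198025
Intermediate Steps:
g(L) = -14 + L² - 9*L
((g(6) - 1*137) + F)² = (((-14 + 6² - 9*6) - 1*137) - 276)² = (((-14 + 36 - 54) - 137) - 276)² = ((-32 - 137) - 276)² = (-169 - 276)² = (-445)² = 198025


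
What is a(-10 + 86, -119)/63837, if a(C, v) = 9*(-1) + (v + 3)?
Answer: -125/63837 ≈ -0.0019581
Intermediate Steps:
a(C, v) = -6 + v (a(C, v) = -9 + (3 + v) = -6 + v)
a(-10 + 86, -119)/63837 = (-6 - 119)/63837 = -125*1/63837 = -125/63837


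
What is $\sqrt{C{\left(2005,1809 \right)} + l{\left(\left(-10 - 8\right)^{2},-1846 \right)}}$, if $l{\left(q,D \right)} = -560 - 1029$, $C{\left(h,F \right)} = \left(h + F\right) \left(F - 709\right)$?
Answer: $3 \sqrt{465979} \approx 2047.9$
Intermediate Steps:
$C{\left(h,F \right)} = \left(-709 + F\right) \left(F + h\right)$ ($C{\left(h,F \right)} = \left(F + h\right) \left(-709 + F\right) = \left(-709 + F\right) \left(F + h\right)$)
$l{\left(q,D \right)} = -1589$ ($l{\left(q,D \right)} = -560 - 1029 = -1589$)
$\sqrt{C{\left(2005,1809 \right)} + l{\left(\left(-10 - 8\right)^{2},-1846 \right)}} = \sqrt{\left(1809^{2} - 1282581 - 1421545 + 1809 \cdot 2005\right) - 1589} = \sqrt{\left(3272481 - 1282581 - 1421545 + 3627045\right) - 1589} = \sqrt{4195400 - 1589} = \sqrt{4193811} = 3 \sqrt{465979}$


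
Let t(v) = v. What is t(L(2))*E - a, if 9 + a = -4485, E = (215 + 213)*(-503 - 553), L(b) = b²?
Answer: -1803378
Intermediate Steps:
E = -451968 (E = 428*(-1056) = -451968)
a = -4494 (a = -9 - 4485 = -4494)
t(L(2))*E - a = 2²*(-451968) - 1*(-4494) = 4*(-451968) + 4494 = -1807872 + 4494 = -1803378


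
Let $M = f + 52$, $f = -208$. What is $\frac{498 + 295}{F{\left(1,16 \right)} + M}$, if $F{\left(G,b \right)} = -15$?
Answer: $- \frac{793}{171} \approx -4.6374$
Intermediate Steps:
$M = -156$ ($M = -208 + 52 = -156$)
$\frac{498 + 295}{F{\left(1,16 \right)} + M} = \frac{498 + 295}{-15 - 156} = \frac{793}{-171} = 793 \left(- \frac{1}{171}\right) = - \frac{793}{171}$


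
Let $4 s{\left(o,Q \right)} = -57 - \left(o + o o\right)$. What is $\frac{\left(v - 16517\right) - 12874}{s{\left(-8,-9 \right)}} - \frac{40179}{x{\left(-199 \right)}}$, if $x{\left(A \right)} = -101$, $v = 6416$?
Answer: $\frac{13822127}{11413} \approx 1211.1$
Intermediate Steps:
$s{\left(o,Q \right)} = - \frac{57}{4} - \frac{o}{4} - \frac{o^{2}}{4}$ ($s{\left(o,Q \right)} = \frac{-57 - \left(o + o o\right)}{4} = \frac{-57 - \left(o + o^{2}\right)}{4} = \frac{-57 - o - o^{2}}{4} = - \frac{57}{4} - \frac{o}{4} - \frac{o^{2}}{4}$)
$\frac{\left(v - 16517\right) - 12874}{s{\left(-8,-9 \right)}} - \frac{40179}{x{\left(-199 \right)}} = \frac{\left(6416 - 16517\right) - 12874}{- \frac{57}{4} - -2 - \frac{\left(-8\right)^{2}}{4}} - \frac{40179}{-101} = \frac{-10101 - 12874}{- \frac{57}{4} + 2 - 16} - - \frac{40179}{101} = - \frac{22975}{- \frac{57}{4} + 2 - 16} + \frac{40179}{101} = - \frac{22975}{- \frac{113}{4}} + \frac{40179}{101} = \left(-22975\right) \left(- \frac{4}{113}\right) + \frac{40179}{101} = \frac{91900}{113} + \frac{40179}{101} = \frac{13822127}{11413}$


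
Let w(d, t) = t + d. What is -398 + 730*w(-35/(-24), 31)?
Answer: 279559/12 ≈ 23297.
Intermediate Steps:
w(d, t) = d + t
-398 + 730*w(-35/(-24), 31) = -398 + 730*(-35/(-24) + 31) = -398 + 730*(-35*(-1/24) + 31) = -398 + 730*(35/24 + 31) = -398 + 730*(779/24) = -398 + 284335/12 = 279559/12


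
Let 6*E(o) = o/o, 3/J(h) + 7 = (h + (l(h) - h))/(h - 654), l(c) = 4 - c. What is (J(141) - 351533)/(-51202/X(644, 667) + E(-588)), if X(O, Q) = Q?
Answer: 2429607238521/529403215 ≈ 4589.3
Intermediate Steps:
J(h) = 3/(-7 + (4 - h)/(-654 + h)) (J(h) = 3/(-7 + (h + ((4 - h) - h))/(h - 654)) = 3/(-7 + (h + (4 - 2*h))/(-654 + h)) = 3/(-7 + (4 - h)/(-654 + h)))
E(o) = 1/6 (E(o) = (o/o)/6 = (1/6)*1 = 1/6)
(J(141) - 351533)/(-51202/X(644, 667) + E(-588)) = (3*(654 - 1*141)/(2*(-2291 + 4*141)) - 351533)/(-51202/667 + 1/6) = (3*(654 - 141)/(2*(-2291 + 564)) - 351533)/(-51202*1/667 + 1/6) = ((3/2)*513/(-1727) - 351533)/(-51202/667 + 1/6) = ((3/2)*(-1/1727)*513 - 351533)/(-306545/4002) = (-1539/3454 - 351533)*(-4002/306545) = -1214196521/3454*(-4002/306545) = 2429607238521/529403215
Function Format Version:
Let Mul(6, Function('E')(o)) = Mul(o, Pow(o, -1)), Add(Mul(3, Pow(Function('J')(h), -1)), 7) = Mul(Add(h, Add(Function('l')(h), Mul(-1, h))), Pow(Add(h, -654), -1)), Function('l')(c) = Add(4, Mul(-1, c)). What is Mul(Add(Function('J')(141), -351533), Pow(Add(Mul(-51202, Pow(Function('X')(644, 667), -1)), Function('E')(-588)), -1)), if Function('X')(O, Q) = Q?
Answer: Rational(2429607238521, 529403215) ≈ 4589.3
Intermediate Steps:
Function('J')(h) = Mul(3, Pow(Add(-7, Mul(Pow(Add(-654, h), -1), Add(4, Mul(-1, h)))), -1)) (Function('J')(h) = Mul(3, Pow(Add(-7, Mul(Add(h, Add(Add(4, Mul(-1, h)), Mul(-1, h))), Pow(Add(h, -654), -1))), -1)) = Mul(3, Pow(Add(-7, Mul(Add(h, Add(4, Mul(-2, h))), Pow(Add(-654, h), -1))), -1)) = Mul(3, Pow(Add(-7, Mul(Add(4, Mul(-1, h)), Pow(Add(-654, h), -1))), -1)) = Mul(3, Pow(Add(-7, Mul(Pow(Add(-654, h), -1), Add(4, Mul(-1, h)))), -1)))
Function('E')(o) = Rational(1, 6) (Function('E')(o) = Mul(Rational(1, 6), Mul(o, Pow(o, -1))) = Mul(Rational(1, 6), 1) = Rational(1, 6))
Mul(Add(Function('J')(141), -351533), Pow(Add(Mul(-51202, Pow(Function('X')(644, 667), -1)), Function('E')(-588)), -1)) = Mul(Add(Mul(Rational(3, 2), Pow(Add(-2291, Mul(4, 141)), -1), Add(654, Mul(-1, 141))), -351533), Pow(Add(Mul(-51202, Pow(667, -1)), Rational(1, 6)), -1)) = Mul(Add(Mul(Rational(3, 2), Pow(Add(-2291, 564), -1), Add(654, -141)), -351533), Pow(Add(Mul(-51202, Rational(1, 667)), Rational(1, 6)), -1)) = Mul(Add(Mul(Rational(3, 2), Pow(-1727, -1), 513), -351533), Pow(Add(Rational(-51202, 667), Rational(1, 6)), -1)) = Mul(Add(Mul(Rational(3, 2), Rational(-1, 1727), 513), -351533), Pow(Rational(-306545, 4002), -1)) = Mul(Add(Rational(-1539, 3454), -351533), Rational(-4002, 306545)) = Mul(Rational(-1214196521, 3454), Rational(-4002, 306545)) = Rational(2429607238521, 529403215)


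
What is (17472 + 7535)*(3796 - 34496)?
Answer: -767714900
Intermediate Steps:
(17472 + 7535)*(3796 - 34496) = 25007*(-30700) = -767714900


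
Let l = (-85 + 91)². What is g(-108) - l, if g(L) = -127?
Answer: -163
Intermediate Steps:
l = 36 (l = 6² = 36)
g(-108) - l = -127 - 1*36 = -127 - 36 = -163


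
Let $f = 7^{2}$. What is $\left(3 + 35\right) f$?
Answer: $1862$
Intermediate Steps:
$f = 49$
$\left(3 + 35\right) f = \left(3 + 35\right) 49 = 38 \cdot 49 = 1862$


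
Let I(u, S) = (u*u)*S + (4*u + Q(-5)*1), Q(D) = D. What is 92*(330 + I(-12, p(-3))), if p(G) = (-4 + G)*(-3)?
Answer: 303692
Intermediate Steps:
p(G) = 12 - 3*G
I(u, S) = -5 + 4*u + S*u² (I(u, S) = (u*u)*S + (4*u - 5*1) = u²*S + (4*u - 5) = S*u² + (-5 + 4*u) = -5 + 4*u + S*u²)
92*(330 + I(-12, p(-3))) = 92*(330 + (-5 + 4*(-12) + (12 - 3*(-3))*(-12)²)) = 92*(330 + (-5 - 48 + (12 + 9)*144)) = 92*(330 + (-5 - 48 + 21*144)) = 92*(330 + (-5 - 48 + 3024)) = 92*(330 + 2971) = 92*3301 = 303692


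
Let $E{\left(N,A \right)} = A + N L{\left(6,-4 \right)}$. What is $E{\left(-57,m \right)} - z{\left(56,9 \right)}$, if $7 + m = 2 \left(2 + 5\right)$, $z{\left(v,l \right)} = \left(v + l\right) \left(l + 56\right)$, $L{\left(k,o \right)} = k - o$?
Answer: $-4788$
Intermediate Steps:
$z{\left(v,l \right)} = \left(56 + l\right) \left(l + v\right)$ ($z{\left(v,l \right)} = \left(l + v\right) \left(56 + l\right) = \left(56 + l\right) \left(l + v\right)$)
$m = 7$ ($m = -7 + 2 \left(2 + 5\right) = -7 + 2 \cdot 7 = -7 + 14 = 7$)
$E{\left(N,A \right)} = A + 10 N$ ($E{\left(N,A \right)} = A + N \left(6 - -4\right) = A + N \left(6 + 4\right) = A + N 10 = A + 10 N$)
$E{\left(-57,m \right)} - z{\left(56,9 \right)} = \left(7 + 10 \left(-57\right)\right) - \left(9^{2} + 56 \cdot 9 + 56 \cdot 56 + 9 \cdot 56\right) = \left(7 - 570\right) - \left(81 + 504 + 3136 + 504\right) = -563 - 4225 = -4788$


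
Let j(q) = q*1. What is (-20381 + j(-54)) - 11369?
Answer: -31804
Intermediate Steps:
j(q) = q
(-20381 + j(-54)) - 11369 = (-20381 - 54) - 11369 = -20435 - 11369 = -31804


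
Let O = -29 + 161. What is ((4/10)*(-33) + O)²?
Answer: 352836/25 ≈ 14113.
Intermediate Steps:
O = 132
((4/10)*(-33) + O)² = ((4/10)*(-33) + 132)² = ((4*(⅒))*(-33) + 132)² = ((⅖)*(-33) + 132)² = (-66/5 + 132)² = (594/5)² = 352836/25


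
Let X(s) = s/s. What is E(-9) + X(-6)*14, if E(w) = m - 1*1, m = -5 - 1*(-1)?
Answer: 9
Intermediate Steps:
X(s) = 1
m = -4 (m = -5 + 1 = -4)
E(w) = -5 (E(w) = -4 - 1*1 = -4 - 1 = -5)
E(-9) + X(-6)*14 = -5 + 1*14 = -5 + 14 = 9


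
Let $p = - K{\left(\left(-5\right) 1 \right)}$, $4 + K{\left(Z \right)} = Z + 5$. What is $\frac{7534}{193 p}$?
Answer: $\frac{3767}{386} \approx 9.7591$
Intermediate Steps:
$K{\left(Z \right)} = 1 + Z$ ($K{\left(Z \right)} = -4 + \left(Z + 5\right) = -4 + \left(5 + Z\right) = 1 + Z$)
$p = 4$ ($p = - (1 - 5) = \left(-1\right) \left(-4\right) = 4$)
$\frac{7534}{193 p} = \frac{7534}{193 \cdot 4} = \frac{7534}{772} = 7534 \cdot \frac{1}{772} = \frac{3767}{386}$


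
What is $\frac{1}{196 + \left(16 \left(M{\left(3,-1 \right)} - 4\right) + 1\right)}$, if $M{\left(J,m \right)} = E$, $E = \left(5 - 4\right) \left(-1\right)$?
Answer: $\frac{1}{117} \approx 0.008547$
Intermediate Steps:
$E = -1$ ($E = 1 \left(-1\right) = -1$)
$M{\left(J,m \right)} = -1$
$\frac{1}{196 + \left(16 \left(M{\left(3,-1 \right)} - 4\right) + 1\right)} = \frac{1}{196 + \left(16 \left(-1 - 4\right) + 1\right)} = \frac{1}{196 + \left(16 \left(-5\right) + 1\right)} = \frac{1}{196 + \left(-80 + 1\right)} = \frac{1}{196 - 79} = \frac{1}{117}$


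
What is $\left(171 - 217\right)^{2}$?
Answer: $2116$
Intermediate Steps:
$\left(171 - 217\right)^{2} = \left(-46\right)^{2} = 2116$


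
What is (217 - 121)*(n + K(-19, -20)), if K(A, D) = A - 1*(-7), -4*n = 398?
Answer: -10704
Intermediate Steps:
n = -199/2 (n = -1/4*398 = -199/2 ≈ -99.500)
K(A, D) = 7 + A (K(A, D) = A + 7 = 7 + A)
(217 - 121)*(n + K(-19, -20)) = (217 - 121)*(-199/2 + (7 - 19)) = 96*(-199/2 - 12) = 96*(-223/2) = -10704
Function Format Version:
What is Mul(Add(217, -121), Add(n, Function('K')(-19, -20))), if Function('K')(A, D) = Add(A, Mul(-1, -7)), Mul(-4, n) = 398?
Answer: -10704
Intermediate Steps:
n = Rational(-199, 2) (n = Mul(Rational(-1, 4), 398) = Rational(-199, 2) ≈ -99.500)
Function('K')(A, D) = Add(7, A) (Function('K')(A, D) = Add(A, 7) = Add(7, A))
Mul(Add(217, -121), Add(n, Function('K')(-19, -20))) = Mul(Add(217, -121), Add(Rational(-199, 2), Add(7, -19))) = Mul(96, Add(Rational(-199, 2), -12)) = Mul(96, Rational(-223, 2)) = -10704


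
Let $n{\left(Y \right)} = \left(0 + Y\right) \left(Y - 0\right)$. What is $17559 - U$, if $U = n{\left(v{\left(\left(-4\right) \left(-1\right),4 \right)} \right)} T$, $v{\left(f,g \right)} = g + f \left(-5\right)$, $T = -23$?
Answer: $23447$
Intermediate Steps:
$v{\left(f,g \right)} = g - 5 f$
$n{\left(Y \right)} = Y^{2}$ ($n{\left(Y \right)} = Y \left(Y + 0\right) = Y Y = Y^{2}$)
$U = -5888$ ($U = \left(4 - 5 \left(\left(-4\right) \left(-1\right)\right)\right)^{2} \left(-23\right) = \left(4 - 20\right)^{2} \left(-23\right) = \left(-16\right)^{2} \left(-23\right) = 256 \left(-23\right) = -5888$)
$17559 - U = 17559 - -5888 = 17559 + 5888 = 23447$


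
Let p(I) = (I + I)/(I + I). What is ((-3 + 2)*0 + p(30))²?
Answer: 1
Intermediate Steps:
p(I) = 1 (p(I) = (2*I)/((2*I)) = (2*I)*(1/(2*I)) = 1)
((-3 + 2)*0 + p(30))² = ((-3 + 2)*0 + 1)² = (-1*0 + 1)² = (0 + 1)² = 1² = 1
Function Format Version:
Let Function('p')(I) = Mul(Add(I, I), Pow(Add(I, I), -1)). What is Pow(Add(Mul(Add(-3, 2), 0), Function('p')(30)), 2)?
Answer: 1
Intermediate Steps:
Function('p')(I) = 1 (Function('p')(I) = Mul(Mul(2, I), Pow(Mul(2, I), -1)) = Mul(Mul(2, I), Mul(Rational(1, 2), Pow(I, -1))) = 1)
Pow(Add(Mul(Add(-3, 2), 0), Function('p')(30)), 2) = Pow(Add(Mul(Add(-3, 2), 0), 1), 2) = Pow(Add(Mul(-1, 0), 1), 2) = Pow(Add(0, 1), 2) = Pow(1, 2) = 1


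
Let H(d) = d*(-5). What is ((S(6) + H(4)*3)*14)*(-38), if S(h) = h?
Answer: 28728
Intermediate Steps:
H(d) = -5*d
((S(6) + H(4)*3)*14)*(-38) = ((6 - 5*4*3)*14)*(-38) = ((6 - 20*3)*14)*(-38) = ((6 - 60)*14)*(-38) = -54*14*(-38) = -756*(-38) = 28728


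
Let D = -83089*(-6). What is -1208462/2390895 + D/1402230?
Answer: -16753307411/111752823195 ≈ -0.14991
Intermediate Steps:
D = 498534
-1208462/2390895 + D/1402230 = -1208462/2390895 + 498534/1402230 = -1208462*1/2390895 + 498534*(1/1402230) = -1208462/2390895 + 83089/233705 = -16753307411/111752823195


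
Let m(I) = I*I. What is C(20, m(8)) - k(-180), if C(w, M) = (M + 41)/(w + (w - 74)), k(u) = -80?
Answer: 2615/34 ≈ 76.912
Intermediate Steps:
m(I) = I**2
C(w, M) = (41 + M)/(-74 + 2*w) (C(w, M) = (41 + M)/(w + (-74 + w)) = (41 + M)/(-74 + 2*w))
C(20, m(8)) - k(-180) = (41 + 8**2)/(2*(-37 + 20)) - 1*(-80) = (1/2)*(41 + 64)/(-17) + 80 = (1/2)*(-1/17)*105 + 80 = -105/34 + 80 = 2615/34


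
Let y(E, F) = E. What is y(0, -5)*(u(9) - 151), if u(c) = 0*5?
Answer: 0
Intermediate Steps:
u(c) = 0
y(0, -5)*(u(9) - 151) = 0*(0 - 151) = 0*(-151) = 0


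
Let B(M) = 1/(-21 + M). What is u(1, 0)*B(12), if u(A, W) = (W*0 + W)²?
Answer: 0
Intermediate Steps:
u(A, W) = W² (u(A, W) = (0 + W)² = W²)
u(1, 0)*B(12) = 0²/(-21 + 12) = 0/(-9) = 0*(-⅑) = 0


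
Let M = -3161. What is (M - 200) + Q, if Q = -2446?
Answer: -5807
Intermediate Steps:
(M - 200) + Q = (-3161 - 200) - 2446 = -3361 - 2446 = -5807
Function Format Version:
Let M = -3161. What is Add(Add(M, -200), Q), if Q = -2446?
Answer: -5807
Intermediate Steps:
Add(Add(M, -200), Q) = Add(Add(-3161, -200), -2446) = Add(-3361, -2446) = -5807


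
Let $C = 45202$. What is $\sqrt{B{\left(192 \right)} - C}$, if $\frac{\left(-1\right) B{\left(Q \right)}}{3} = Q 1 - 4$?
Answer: $7 i \sqrt{934} \approx 213.93 i$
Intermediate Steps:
$B{\left(Q \right)} = 12 - 3 Q$ ($B{\left(Q \right)} = - 3 \left(Q 1 - 4\right) = - 3 \left(Q - 4\right) = - 3 \left(-4 + Q\right) = 12 - 3 Q$)
$\sqrt{B{\left(192 \right)} - C} = \sqrt{\left(12 - 576\right) - 45202} = \sqrt{-564 - 45202} = \sqrt{-45766} = 7 i \sqrt{934}$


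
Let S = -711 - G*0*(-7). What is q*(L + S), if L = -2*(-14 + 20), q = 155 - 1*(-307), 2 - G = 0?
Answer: -334026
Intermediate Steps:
G = 2 (G = 2 - 1*0 = 2 + 0 = 2)
q = 462 (q = 155 + 307 = 462)
L = -12 (L = -2*6 = -12)
S = -711 (S = -711 - 2*0*(-7) = -711 - 0*(-7) = -711 - 1*0 = -711 + 0 = -711)
q*(L + S) = 462*(-12 - 711) = 462*(-723) = -334026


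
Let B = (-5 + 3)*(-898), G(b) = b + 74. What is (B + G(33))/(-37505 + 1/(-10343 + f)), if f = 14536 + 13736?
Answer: -34118887/672427144 ≈ -0.050740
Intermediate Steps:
G(b) = 74 + b
f = 28272
B = 1796 (B = -2*(-898) = 1796)
(B + G(33))/(-37505 + 1/(-10343 + f)) = (1796 + (74 + 33))/(-37505 + 1/(-10343 + 28272)) = (1796 + 107)/(-37505 + 1/17929) = 1903/(-37505 + 1/17929) = 1903/(-672427144/17929) = 1903*(-17929/672427144) = -34118887/672427144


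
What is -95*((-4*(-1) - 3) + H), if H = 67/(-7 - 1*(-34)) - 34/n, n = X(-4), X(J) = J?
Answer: -61465/54 ≈ -1138.2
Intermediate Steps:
n = -4
H = 593/54 (H = 67/(-7 - 1*(-34)) - 34/(-4) = 67/(-7 + 34) - 34*(-¼) = 67/27 + 17/2 = 593/54 ≈ 10.981)
-95*((-4*(-1) - 3) + H) = -95*((-4*(-1) - 3) + 593/54) = -95*((4 - 3) + 593/54) = -95*(1 + 593/54) = -95*647/54 = -61465/54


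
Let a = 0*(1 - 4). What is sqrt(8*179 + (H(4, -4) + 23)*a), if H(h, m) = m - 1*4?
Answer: 2*sqrt(358) ≈ 37.842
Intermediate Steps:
H(h, m) = -4 + m (H(h, m) = m - 4 = -4 + m)
a = 0 (a = 0*(-3) = 0)
sqrt(8*179 + (H(4, -4) + 23)*a) = sqrt(8*179 + ((-4 - 4) + 23)*0) = sqrt(1432 + (-8 + 23)*0) = sqrt(1432 + 15*0) = sqrt(1432 + 0) = sqrt(1432) = 2*sqrt(358)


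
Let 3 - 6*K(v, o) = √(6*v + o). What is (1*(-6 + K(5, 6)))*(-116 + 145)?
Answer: -377/2 ≈ -188.50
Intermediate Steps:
K(v, o) = ½ - √(o + 6*v)/6 (K(v, o) = ½ - √(6*v + o)/6 = ½ - √(o + 6*v)/6)
(1*(-6 + K(5, 6)))*(-116 + 145) = (1*(-6 + (½ - √(6 + 6*5)/6)))*(-116 + 145) = (1*(-6 + (½ - √(6 + 30)/6)))*29 = (1*(-6 + (½ - √36/6)))*29 = (1*(-6 + (½ - ⅙*6)))*29 = (1*(-6 + (½ - 1)))*29 = (1*(-6 - ½))*29 = (1*(-13/2))*29 = -13/2*29 = -377/2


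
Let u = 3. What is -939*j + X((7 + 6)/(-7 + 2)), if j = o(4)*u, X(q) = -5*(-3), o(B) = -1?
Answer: 2832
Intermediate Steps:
X(q) = 15
j = -3 (j = -1*3 = -3)
-939*j + X((7 + 6)/(-7 + 2)) = -939*(-3) + 15 = 2817 + 15 = 2832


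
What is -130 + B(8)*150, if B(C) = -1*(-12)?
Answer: 1670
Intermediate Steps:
B(C) = 12
-130 + B(8)*150 = -130 + 12*150 = -130 + 1800 = 1670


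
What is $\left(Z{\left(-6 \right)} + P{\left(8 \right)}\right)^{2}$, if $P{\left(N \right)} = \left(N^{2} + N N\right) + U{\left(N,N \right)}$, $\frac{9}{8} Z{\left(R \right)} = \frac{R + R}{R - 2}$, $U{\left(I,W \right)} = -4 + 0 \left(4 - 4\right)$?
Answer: $\frac{141376}{9} \approx 15708.0$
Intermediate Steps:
$U{\left(I,W \right)} = -4$ ($U{\left(I,W \right)} = -4 + 0 \cdot 0 = -4 + 0 = -4$)
$Z{\left(R \right)} = \frac{16 R}{9 \left(-2 + R\right)}$ ($Z{\left(R \right)} = \frac{8 \frac{R + R}{R - 2}}{9} = \frac{8 \frac{2 R}{-2 + R}}{9} = \frac{16 R}{9 \left(-2 + R\right)}$)
$P{\left(N \right)} = -4 + 2 N^{2}$ ($P{\left(N \right)} = \left(N^{2} + N N\right) - 4 = \left(N^{2} + N^{2}\right) - 4 = 2 N^{2} - 4 = -4 + 2 N^{2}$)
$\left(Z{\left(-6 \right)} + P{\left(8 \right)}\right)^{2} = \left(\frac{16}{9} \left(-6\right) \frac{1}{-2 - 6} - \left(4 - 2 \cdot 8^{2}\right)\right)^{2} = \left(\frac{16}{9} \left(-6\right) \frac{1}{-8} + \left(-4 + 2 \cdot 64\right)\right)^{2} = \left(\frac{16}{9} \left(-6\right) \left(- \frac{1}{8}\right) + \left(-4 + 128\right)\right)^{2} = \left(\frac{4}{3} + 124\right)^{2} = \left(\frac{376}{3}\right)^{2} = \frac{141376}{9}$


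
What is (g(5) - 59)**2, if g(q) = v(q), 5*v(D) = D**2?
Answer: 2916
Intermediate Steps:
v(D) = D**2/5
g(q) = q**2/5
(g(5) - 59)**2 = ((1/5)*5**2 - 59)**2 = ((1/5)*25 - 59)**2 = (5 - 59)**2 = (-54)**2 = 2916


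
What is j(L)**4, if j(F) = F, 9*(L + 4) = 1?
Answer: 1500625/6561 ≈ 228.72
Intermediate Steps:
L = -35/9 (L = -4 + (1/9)*1 = -4 + 1/9 = -35/9 ≈ -3.8889)
j(L)**4 = (-35/9)**4 = 1500625/6561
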